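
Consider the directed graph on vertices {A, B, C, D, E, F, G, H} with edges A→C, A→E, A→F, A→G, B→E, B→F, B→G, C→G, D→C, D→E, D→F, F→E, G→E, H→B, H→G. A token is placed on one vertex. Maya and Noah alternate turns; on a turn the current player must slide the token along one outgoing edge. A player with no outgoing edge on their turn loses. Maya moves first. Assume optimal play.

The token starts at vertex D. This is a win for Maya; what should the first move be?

Move to C.

Label each position W (a win for the player to move) or L (a loss). A position with no legal move is L; any other position is W exactly when some move reaches an L, and L when every move reaches a W.
Every edge goes from a vertex to one that appears earlier in the order E, G, C, F, A, D, B, H, so processing vertices in that order labels each vertex after all of its successors.
E: no outgoing edge → L
G: reaches L-position E → W
C: only reaches G(W), which is W → L
F: reaches L-position E → W
A: reaches L-position C → W
D: reaches L-position C → W
B: reaches L-position E → W
H: only reaches B(W), G(W), all W → L
From D, the L positions reachable in one move are: C, E. Any move reaching one of these is winning.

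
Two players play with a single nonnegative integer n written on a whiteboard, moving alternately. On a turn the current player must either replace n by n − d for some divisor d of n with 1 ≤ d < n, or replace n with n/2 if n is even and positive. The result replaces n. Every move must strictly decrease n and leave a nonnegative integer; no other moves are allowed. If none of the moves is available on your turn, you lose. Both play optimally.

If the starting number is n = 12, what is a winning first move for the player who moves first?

Move to 9.

Label each position W (a win for the player to move) or L (a loss). A position with no legal move is L; any other position is W exactly when some move reaches an L, and L when every move reaches a W.
n=0: no move → L
n=1: no move → L
n=2: reaches L-position 1 → W
n=3: only reaches 2(W), which is W → L
n=4: reaches L-position 3 → W
n=5: only reaches 4(W), which is W → L
n=6: reaches L-position 3 → W
n=7: only reaches 6(W), which is W → L
n=8: reaches L-position 7 → W
n=9: only reaches 6(W), 8(W), all W → L
n=10: reaches L-position 5 → W
n=11: only reaches 10(W), which is W → L
n=12: reaches L-position 9 → W
From 12, the L positions reachable in one move are: 9, 11. Any move reaching one of these is winning.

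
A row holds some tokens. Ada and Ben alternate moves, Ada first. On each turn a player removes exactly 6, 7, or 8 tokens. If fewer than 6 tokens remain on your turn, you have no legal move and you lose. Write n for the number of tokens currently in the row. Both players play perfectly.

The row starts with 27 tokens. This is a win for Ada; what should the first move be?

Compute win/loss labels from the base case upward. A position with no move is L. Any other position is W if it can reach an L in one move, else L.
n=0: no move → L
n=1: no move → L
n=2: no move → L
n=3: no move → L
n=4: no move → L
n=5: no move → L
n=6: →0(L), so W
n=7: →1(L), so W
n=8: →2(L), so W
n=9: →3(L), so W
n=10: →4(L), so W
n=11: →5(L), so W
n=12: →5(L), so W
n=13: →5(L), so W
n=14: →8(W), 7(W), 6(W) — all W, so L
n=15: →9(W), 8(W), 7(W) — all W, so L
n=16: →10(W), 9(W), 8(W) — all W, so L
n=17: →11(W), 10(W), 9(W) — all W, so L
n=18: →12(W), 11(W), 10(W) — all W, so L
n=19: →13(W), 12(W), 11(W) — all W, so L
n=20: →14(L), so W
n=21: →15(L), so W
n=22: →16(L), so W
n=23: →17(L), so W
n=24: →18(L), so W
n=25: →19(L), so W
n=26: →19(L), so W
n=27: →19(L), so W
From 27, the L positions reachable in one move are: 19.

Remove 8, leaving 19.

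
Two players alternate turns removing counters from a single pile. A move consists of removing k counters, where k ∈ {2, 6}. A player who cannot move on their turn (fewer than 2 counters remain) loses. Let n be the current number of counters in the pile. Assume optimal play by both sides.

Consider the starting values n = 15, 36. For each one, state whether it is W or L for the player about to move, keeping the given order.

Compute win/loss labels from the base case upward. A position with no move is L. Any other position is W if it can reach an L in one move, else L.
n=0: no move → L
n=1: no move → L
n=2: →0(L), so W
n=3: →1(L), so W
n=4: →2(W) only, which is W, so L
n=5: →3(W) only, which is W, so L
n=6: →4(L), so W
n=7: →5(L), so W
n=8: →6(W), 2(W) — all W, so L
n=9: →7(W), 3(W) — all W, so L
n=10: →8(L), so W
n=11: →9(L), so W
n=12: →10(W), 6(W) — all W, so L
n=13: →11(W), 7(W) — all W, so L
n=14: →12(L), so W
n=15: →13(L), so W
n=16: →14(W), 10(W) — all W, so L
n=17: →15(W), 11(W) — all W, so L
n=18: →16(L), so W
n=19: →17(L), so W
n=20: →18(W), 14(W) — all W, so L
n=21: →19(W), 15(W) — all W, so L
n=22: →20(L), so W
n=23: →21(L), so W
n=24: →22(W), 18(W) — all W, so L
n=25: →23(W), 19(W) — all W, so L
n=26: →24(L), so W
n=27: →25(L), so W
n=28: →26(W), 22(W) — all W, so L
n=29: →27(W), 23(W) — all W, so L
n=30: →28(L), so W
n=31: →29(L), so W
n=32: →30(W), 26(W) — all W, so L
n=33: →31(W), 27(W) — all W, so L
n=34: →32(L), so W
n=35: →33(L), so W
n=36: →34(W), 30(W) — all W, so L

15: W, 36: L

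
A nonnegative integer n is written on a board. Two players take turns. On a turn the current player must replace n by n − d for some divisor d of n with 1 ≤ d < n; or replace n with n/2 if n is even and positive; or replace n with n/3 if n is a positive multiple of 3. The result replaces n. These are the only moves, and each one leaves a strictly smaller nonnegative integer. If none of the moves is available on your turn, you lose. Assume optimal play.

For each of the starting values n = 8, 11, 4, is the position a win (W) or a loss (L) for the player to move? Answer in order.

8: W, 11: L, 4: L

Build the W/L table. Terminal = L. A non-terminal position is W if it has a move to some L; otherwise it is L.
n=0: no move → L
n=1: no move → L
n=2: →1(L), so W
n=3: →1(L), so W
n=4: →2(W), 3(W) — all W, so L
n=5: →4(L), so W
n=6: →4(L), so W
n=7: →6(W) only, which is W, so L
n=8: →4(L), so W
n=9: →3(W), 6(W), 8(W) — all W, so L
n=10: →9(L), so W
n=11: →10(W) only, which is W, so L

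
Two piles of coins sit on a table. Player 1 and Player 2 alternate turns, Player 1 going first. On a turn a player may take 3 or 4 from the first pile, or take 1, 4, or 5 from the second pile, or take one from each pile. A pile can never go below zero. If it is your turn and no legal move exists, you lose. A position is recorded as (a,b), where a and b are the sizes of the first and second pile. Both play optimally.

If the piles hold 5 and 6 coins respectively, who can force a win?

Work bottom-up. With no move the player to move loses. Otherwise the position is W if at least one move leads to an L position for the opponent, and L if every move leads to a W.
No move ever increases a pile, so every position that can arise here has a ≤ 5 and b ≤ 6; it is enough to label the cells with 0 ≤ a ≤ 5 and 0 ≤ b ≤ 6.
Every move lowers a or b (never raises either), so fill the grid row by row in increasing a, and left to right within a row: each cell's successors are then already labelled.
      b=0  b=1  b=2  b=3  b=4  b=5  b=6
a=0:    L    W    L    W    W    W    W
a=1:    L    W    L    W    W    W    W
a=2:    L    W    L    W    W    W    W
a=3:    W    W    W    W    L    W    L
a=4:    W    L    W    L    W    W    W
a=5:    W    L    W    L    W    W    W
Cells with no legal move (terminal, hence L): (0,0), (1,0), (2,0).
The remaining L cells, each justified by listing all of its moves:
(0,2): L (sole option (0,1)(W) is W)
(1,2): L (options (1,1)(W), (0,1)(W) are all W)
(2,2): L (options (2,1)(W), (1,1)(W) are all W)
(3,4): L (options (0,4)(W), (3,3)(W), (3,0)(W), (2,3)(W) are all W)
(3,6): L (options (0,6)(W), (3,5)(W), (3,2)(W), (3,1)(W), (2,5)(W) are all W)
(4,1): L (options (1,1)(W), (0,1)(W), (4,0)(W), (3,0)(W) are all W)
(4,3): L (options (1,3)(W), (0,3)(W), (4,2)(W), (3,2)(W) are all W)
(5,1): L (options (2,1)(W), (1,1)(W), (5,0)(W), (4,0)(W) are all W)
(5,3): L (options (2,3)(W), (1,3)(W), (5,2)(W), (4,2)(W) are all W)
Every other cell has at least one move into one of the L cells above, so it is W.
The starting position (5,6) is W: Player 1 should move to (5,1), handing over an L position.

Player 1 wins.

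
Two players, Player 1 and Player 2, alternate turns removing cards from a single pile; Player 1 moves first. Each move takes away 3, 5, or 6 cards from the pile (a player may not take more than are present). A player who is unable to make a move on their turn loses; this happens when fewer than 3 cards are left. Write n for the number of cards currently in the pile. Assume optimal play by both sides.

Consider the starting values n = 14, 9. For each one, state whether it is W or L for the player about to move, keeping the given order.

Label each position W (a win for the player to move) or L (a loss). A position with no legal move is L; any other position is W exactly when some move reaches an L, and L when every move reaches a W.
n=0: no move → L
n=1: no move → L
n=2: no move → L
n=3: reaches L-position 0 → W
n=4: reaches L-position 1 → W
n=5: reaches L-position 2 → W
n=6: reaches L-position 1 → W
n=7: reaches L-position 2 → W
n=8: reaches L-position 2 → W
n=9: only reaches 6(W), 4(W), 3(W), all W → L
n=10: only reaches 7(W), 5(W), 4(W), all W → L
n=11: only reaches 8(W), 6(W), 5(W), all W → L
n=12: reaches L-position 9 → W
n=13: reaches L-position 10 → W
n=14: reaches L-position 11 → W

14: W, 9: L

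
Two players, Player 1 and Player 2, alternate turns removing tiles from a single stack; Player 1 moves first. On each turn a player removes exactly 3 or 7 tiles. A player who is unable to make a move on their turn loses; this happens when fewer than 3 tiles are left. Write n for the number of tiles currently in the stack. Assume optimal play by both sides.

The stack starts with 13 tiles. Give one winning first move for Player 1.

Positions with no move are L. A position that does have a move is losing for the player to move precisely when every available move leads to a winning position for the opponent. Fill in the labels:
n=0: no move → L
n=1: no move → L
n=2: no move → L
n=3: W (go to 0, an L position)
n=4: W (go to 1, an L position)
n=5: W (go to 2, an L position)
n=6: L (sole option 3(W) is W)
n=7: W (go to 0, an L position)
n=8: W (go to 1, an L position)
n=9: W (go to 6, an L position)
n=10: L (options 7(W), 3(W) are all W)
n=11: L (options 8(W), 4(W) are all W)
n=12: L (options 9(W), 5(W) are all W)
n=13: W (go to 10, an L position)
From 13, the L positions reachable in one move are: 10, 6. Any move reaching one of these is winning.

Remove 3, leaving 10.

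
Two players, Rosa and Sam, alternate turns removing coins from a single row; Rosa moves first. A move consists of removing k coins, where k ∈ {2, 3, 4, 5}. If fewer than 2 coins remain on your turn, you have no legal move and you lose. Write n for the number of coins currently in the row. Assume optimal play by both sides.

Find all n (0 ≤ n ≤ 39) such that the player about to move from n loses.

Build the W/L table. Terminal = L. A non-terminal position is W if it has a move to some L; otherwise it is L.
n=0: no move → L
n=1: no move → L
n=2: can move to 0, which is L ⇒ W
n=3: can move to 1, which is L ⇒ W
n=4: can move to 1, which is L ⇒ W
n=5: can move to 1, which is L ⇒ W
n=6: can move to 1, which is L ⇒ W
n=7: moves to 5(W), 4(W), 3(W), 2(W); every one is W ⇒ L
n=8: moves to 6(W), 5(W), 4(W), 3(W); every one is W ⇒ L
n=9: can move to 7, which is L ⇒ W
n=10: can move to 8, which is L ⇒ W
n=11: can move to 8, which is L ⇒ W
n=12: can move to 8, which is L ⇒ W
n=13: can move to 8, which is L ⇒ W
n=14: moves to 12(W), 11(W), 10(W), 9(W); every one is W ⇒ L
n=15: moves to 13(W), 12(W), 11(W), 10(W); every one is W ⇒ L
n=16: can move to 14, which is L ⇒ W
n=17: can move to 15, which is L ⇒ W
n=18: can move to 15, which is L ⇒ W
n=19: can move to 15, which is L ⇒ W
n=20: can move to 15, which is L ⇒ W
n=21: moves to 19(W), 18(W), 17(W), 16(W); every one is W ⇒ L
n=22: moves to 20(W), 19(W), 18(W), 17(W); every one is W ⇒ L
n=23: can move to 21, which is L ⇒ W
n=24: can move to 22, which is L ⇒ W
n=25: can move to 22, which is L ⇒ W
n=26: can move to 22, which is L ⇒ W
n=27: can move to 22, which is L ⇒ W
n=28: moves to 26(W), 25(W), 24(W), 23(W); every one is W ⇒ L
n=29: moves to 27(W), 26(W), 25(W), 24(W); every one is W ⇒ L
n=30: can move to 28, which is L ⇒ W
n=31: can move to 29, which is L ⇒ W
n=32: can move to 29, which is L ⇒ W
n=33: can move to 29, which is L ⇒ W
n=34: can move to 29, which is L ⇒ W
n=35: moves to 33(W), 32(W), 31(W), 30(W); every one is W ⇒ L
n=36: moves to 34(W), 33(W), 32(W), 31(W); every one is W ⇒ L
n=37: can move to 35, which is L ⇒ W
n=38: can move to 36, which is L ⇒ W
n=39: can move to 36, which is L ⇒ W
Reading off the rows marked L gives the requested list; there are 12 such values of n.

0, 1, 7, 8, 14, 15, 21, 22, 28, 29, 35, 36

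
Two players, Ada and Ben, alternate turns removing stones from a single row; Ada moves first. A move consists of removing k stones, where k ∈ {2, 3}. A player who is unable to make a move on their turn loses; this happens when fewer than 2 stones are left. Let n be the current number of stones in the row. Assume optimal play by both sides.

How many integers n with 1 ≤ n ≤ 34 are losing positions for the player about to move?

13

Use the standard recursion: the mover loses at a terminal position; elsewhere, the mover wins exactly when some move hands the opponent an L position.
n=0: no move → L
n=1: no move → L
n=2: reaches L-position 0 → W
n=3: reaches L-position 1 → W
n=4: reaches L-position 1 → W
n=5: only reaches 3(W), 2(W), all W → L
n=6: only reaches 4(W), 3(W), all W → L
n=7: reaches L-position 5 → W
n=8: reaches L-position 6 → W
n=9: reaches L-position 6 → W
n=10: only reaches 8(W), 7(W), all W → L
n=11: only reaches 9(W), 8(W), all W → L
n=12: reaches L-position 10 → W
n=13: reaches L-position 11 → W
n=14: reaches L-position 11 → W
n=15: only reaches 13(W), 12(W), all W → L
n=16: only reaches 14(W), 13(W), all W → L
n=17: reaches L-position 15 → W
n=18: reaches L-position 16 → W
n=19: reaches L-position 16 → W
n=20: only reaches 18(W), 17(W), all W → L
n=21: only reaches 19(W), 18(W), all W → L
n=22: reaches L-position 20 → W
n=23: reaches L-position 21 → W
n=24: reaches L-position 21 → W
n=25: only reaches 23(W), 22(W), all W → L
n=26: only reaches 24(W), 23(W), all W → L
n=27: reaches L-position 25 → W
n=28: reaches L-position 26 → W
n=29: reaches L-position 26 → W
n=30: only reaches 28(W), 27(W), all W → L
n=31: only reaches 29(W), 28(W), all W → L
n=32: reaches L-position 30 → W
n=33: reaches L-position 31 → W
n=34: reaches L-position 31 → W
L entries with 1 ≤ n ≤ 34 (n=0 is outside the asked range and is not counted): n = 1, 5, 6, 10, 11, 15, 16, 20, 21, 25, 26, 30, 31; that makes 13.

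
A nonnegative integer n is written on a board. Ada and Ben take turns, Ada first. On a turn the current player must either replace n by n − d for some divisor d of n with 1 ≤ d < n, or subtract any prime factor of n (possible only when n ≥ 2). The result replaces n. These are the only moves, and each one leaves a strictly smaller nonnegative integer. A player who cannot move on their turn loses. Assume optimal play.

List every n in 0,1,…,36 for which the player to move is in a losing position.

0, 1, 4, 9, 14, 20, 26, 32, 35

Positions with no move are L. A position that does have a move is losing for the player to move precisely when every available move leads to a winning position for the opponent. Fill in the labels:
n=0: no move → L
n=1: no move → L
n=2: →0(L), so W
n=3: →0(L), so W
n=4: →2(W), 3(W) — all W, so L
n=5: →0(L), so W
n=6: →4(L), so W
n=7: →0(L), so W
n=8: →4(L), so W
n=9: →6(W), 8(W) — all W, so L
n=10: →9(L), so W
n=11: →0(L), so W
n=12: →9(L), so W
n=13: →0(L), so W
n=14: →7(W), 12(W), 13(W) — all W, so L
n=15: →14(L), so W
n=16: →14(L), so W
n=17: →0(L), so W
n=18: →9(L), so W
n=19: →0(L), so W
n=20: →10(W), 15(W), 16(W), 18(W), 19(W) — all W, so L
n=21: →14(L), so W
n=22: →20(L), so W
n=23: →0(L), so W
n=24: →20(L), so W
n=25: →20(L), so W
n=26: →13(W), 24(W), 25(W) — all W, so L
n=27: →26(L), so W
n=28: →14(L), so W
n=29: →0(L), so W
n=30: →20(L), so W
n=31: →0(L), so W
n=32: →16(W), 24(W), 28(W), 30(W), 31(W) — all W, so L
n=33: →32(L), so W
n=34: →32(L), so W
n=35: →28(W), 30(W), 34(W) — all W, so L
n=36: →32(L), so W
Reading off the rows marked L gives the requested list; there are 9 such values of n.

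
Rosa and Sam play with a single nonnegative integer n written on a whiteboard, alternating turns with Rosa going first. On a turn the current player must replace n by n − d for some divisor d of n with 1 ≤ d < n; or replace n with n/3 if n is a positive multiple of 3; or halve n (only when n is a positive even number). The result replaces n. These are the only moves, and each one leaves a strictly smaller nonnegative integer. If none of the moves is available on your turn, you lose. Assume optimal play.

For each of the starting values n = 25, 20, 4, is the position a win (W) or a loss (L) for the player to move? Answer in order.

Positions with no move are L. A position that does have a move is losing for the player to move precisely when every available move leads to a winning position for the opponent. Fill in the labels:
n=0: no move → L
n=1: no move → L
n=2: can move to 1, which is L ⇒ W
n=3: can move to 1, which is L ⇒ W
n=4: moves to 2(W), 3(W); every one is W ⇒ L
n=5: can move to 4, which is L ⇒ W
n=6: can move to 4, which is L ⇒ W
n=7: the only move is to 6(W), a W ⇒ L
n=8: can move to 4, which is L ⇒ W
n=9: moves to 3(W), 6(W), 8(W); every one is W ⇒ L
n=10: can move to 9, which is L ⇒ W
n=11: the only move is to 10(W), a W ⇒ L
n=12: can move to 4, which is L ⇒ W
n=13: the only move is to 12(W), a W ⇒ L
n=14: can move to 7, which is L ⇒ W
n=15: moves to 5(W), 10(W), 12(W), 14(W); every one is W ⇒ L
n=16: can move to 15, which is L ⇒ W
n=17: the only move is to 16(W), a W ⇒ L
n=18: can move to 9, which is L ⇒ W
n=19: the only move is to 18(W), a W ⇒ L
n=20: can move to 15, which is L ⇒ W
n=21: can move to 7, which is L ⇒ W
n=22: can move to 11, which is L ⇒ W
n=23: the only move is to 22(W), a W ⇒ L
n=24: can move to 23, which is L ⇒ W
n=25: moves to 20(W), 24(W); every one is W ⇒ L

25: L, 20: W, 4: L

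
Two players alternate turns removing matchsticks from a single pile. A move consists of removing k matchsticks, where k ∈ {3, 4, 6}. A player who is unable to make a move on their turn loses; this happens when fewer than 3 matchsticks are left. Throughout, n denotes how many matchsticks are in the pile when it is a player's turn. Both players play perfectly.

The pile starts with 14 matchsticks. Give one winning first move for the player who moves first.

Build the W/L table. Terminal = L. A non-terminal position is W if it has a move to some L; otherwise it is L.
n=0: no move → L
n=1: no move → L
n=2: no move → L
n=3: W (go to 0, an L position)
n=4: W (go to 1, an L position)
n=5: W (go to 2, an L position)
n=6: W (go to 2, an L position)
n=7: W (go to 1, an L position)
n=8: W (go to 2, an L position)
n=9: L (options 6(W), 5(W), 3(W) are all W)
n=10: L (options 7(W), 6(W), 4(W) are all W)
n=11: L (options 8(W), 7(W), 5(W) are all W)
n=12: W (go to 9, an L position)
n=13: W (go to 10, an L position)
n=14: W (go to 11, an L position)
From 14, the L positions reachable in one move are: 11, 10. Any move reaching one of these is winning.

Remove 3, leaving 11.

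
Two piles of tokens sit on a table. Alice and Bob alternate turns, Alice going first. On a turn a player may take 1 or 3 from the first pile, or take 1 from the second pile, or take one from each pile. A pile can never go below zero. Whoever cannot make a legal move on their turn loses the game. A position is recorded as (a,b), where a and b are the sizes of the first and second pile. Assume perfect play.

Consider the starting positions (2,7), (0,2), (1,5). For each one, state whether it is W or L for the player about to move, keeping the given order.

Use the standard recursion: the mover loses at a terminal position; elsewhere, the mover wins exactly when some move hands the opponent an L position.
No move ever increases a pile, so every position that can arise here has a ≤ 2 and b ≤ 7; it is enough to label the cells with 0 ≤ a ≤ 2 and 0 ≤ b ≤ 7.
Every move lowers a or b (never raises either), so fill the grid row by row in increasing a, and left to right within a row: each cell's successors are then already labelled.
      b=0  b=1  b=2  b=3  b=4  b=5  b=6  b=7
a=0:    L    W    L    W    L    W    L    W
a=1:    W    W    W    W    W    W    W    W
a=2:    L    W    L    W    L    W    L    W
Cells with no legal move (terminal, hence L): (0,0).
The remaining L cells, each justified by listing all of its moves:
(0,2): →(0,1)(W) only, which is W, so L
(0,4): →(0,3)(W) only, which is W, so L
(0,6): →(0,5)(W) only, which is W, so L
(2,0): →(1,0)(W) only, which is W, so L
(2,2): →(1,2)(W), (2,1)(W), (1,1)(W) — all W, so L
(2,4): →(1,4)(W), (2,3)(W), (1,3)(W) — all W, so L
(2,6): →(1,6)(W), (2,5)(W), (1,5)(W) — all W, so L
Every other cell has at least one move into one of the L cells above, so it is W.
(2,7): the move to (2,6) reaches an L cell, so W
(0,2): one of the L cells justified above, so L
(1,5): the move to (0,4) reaches an L cell, so W

(2,7): W, (0,2): L, (1,5): W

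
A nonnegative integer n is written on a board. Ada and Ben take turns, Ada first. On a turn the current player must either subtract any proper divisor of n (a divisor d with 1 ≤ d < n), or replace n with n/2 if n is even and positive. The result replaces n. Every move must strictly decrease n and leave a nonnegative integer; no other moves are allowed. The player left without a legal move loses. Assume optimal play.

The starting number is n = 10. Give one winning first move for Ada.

Move to 5.

Build the W/L table. Terminal = L. A non-terminal position is W if it has a move to some L; otherwise it is L.
n=0: no move → L
n=1: no move → L
n=2: can move to 1, which is L ⇒ W
n=3: the only move is to 2(W), a W ⇒ L
n=4: can move to 3, which is L ⇒ W
n=5: the only move is to 4(W), a W ⇒ L
n=6: can move to 3, which is L ⇒ W
n=7: the only move is to 6(W), a W ⇒ L
n=8: can move to 7, which is L ⇒ W
n=9: moves to 6(W), 8(W); every one is W ⇒ L
n=10: can move to 5, which is L ⇒ W
From 10, the L positions reachable in one move are: 5, 9. Any move reaching one of these is winning.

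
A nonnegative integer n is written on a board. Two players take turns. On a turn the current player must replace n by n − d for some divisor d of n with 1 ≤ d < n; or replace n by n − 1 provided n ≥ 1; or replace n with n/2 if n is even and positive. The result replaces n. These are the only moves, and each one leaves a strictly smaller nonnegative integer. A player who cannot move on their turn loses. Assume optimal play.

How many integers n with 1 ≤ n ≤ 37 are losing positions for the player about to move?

Positions with no move are L. A position that does have a move is losing for the player to move precisely when every available move leads to a winning position for the opponent. Fill in the labels:
n=0: no move → L
n=1: reaches L-position 0 → W
n=2: only reaches 1(W), which is W → L
n=3: reaches L-position 2 → W
n=4: reaches L-position 2 → W
n=5: only reaches 4(W), which is W → L
n=6: reaches L-position 5 → W
n=7: only reaches 6(W), which is W → L
n=8: reaches L-position 7 → W
n=9: only reaches 6(W), 8(W), all W → L
n=10: reaches L-position 5 → W
n=11: only reaches 10(W), which is W → L
n=12: reaches L-position 9 → W
n=13: only reaches 12(W), which is W → L
n=14: reaches L-position 7 → W
n=15: only reaches 10(W), 12(W), 14(W), all W → L
n=16: reaches L-position 15 → W
n=17: only reaches 16(W), which is W → L
n=18: reaches L-position 9 → W
n=19: only reaches 18(W), which is W → L
n=20: reaches L-position 15 → W
n=21: only reaches 14(W), 18(W), 20(W), all W → L
n=22: reaches L-position 11 → W
n=23: only reaches 22(W), which is W → L
n=24: reaches L-position 21 → W
n=25: only reaches 20(W), 24(W), all W → L
n=26: reaches L-position 13 → W
n=27: only reaches 18(W), 24(W), 26(W), all W → L
n=28: reaches L-position 21 → W
n=29: only reaches 28(W), which is W → L
n=30: reaches L-position 15 → W
n=31: only reaches 30(W), which is W → L
n=32: reaches L-position 31 → W
n=33: only reaches 22(W), 30(W), 32(W), all W → L
n=34: reaches L-position 17 → W
n=35: only reaches 28(W), 30(W), 34(W), all W → L
n=36: reaches L-position 27 → W
n=37: only reaches 36(W), which is W → L
L entries with 1 ≤ n ≤ 37 (n=0 is outside the asked range and is not counted): n = 2, 5, 7, 9, 11, 13, 15, 17, 19, 21, 23, 25, 27, 29, 31, 33, 35, 37; that makes 18.

18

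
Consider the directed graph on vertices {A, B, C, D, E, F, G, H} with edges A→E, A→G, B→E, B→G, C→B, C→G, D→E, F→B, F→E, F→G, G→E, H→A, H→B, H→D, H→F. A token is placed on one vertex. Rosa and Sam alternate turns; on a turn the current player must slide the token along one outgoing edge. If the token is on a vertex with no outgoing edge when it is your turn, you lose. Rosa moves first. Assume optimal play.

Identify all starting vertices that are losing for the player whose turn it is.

C, E, H

Build the W/L table. Terminal = L. A non-terminal position is W if it has a move to some L; otherwise it is L.
Every edge goes from a vertex to one that appears earlier in the order E, D, G, A, B, F, C, H, so processing vertices in that order labels each vertex after all of its successors.
E: no outgoing edge → L
D: reaches L-position E → W
G: reaches L-position E → W
A: reaches L-position E → W
B: reaches L-position E → W
F: reaches L-position E → W
C: only reaches B(W), G(W), all W → L
H: only reaches F(W), B(W), A(W), D(W), all W → L
Reading off the rows marked L gives the requested list; there are 3 such vertices.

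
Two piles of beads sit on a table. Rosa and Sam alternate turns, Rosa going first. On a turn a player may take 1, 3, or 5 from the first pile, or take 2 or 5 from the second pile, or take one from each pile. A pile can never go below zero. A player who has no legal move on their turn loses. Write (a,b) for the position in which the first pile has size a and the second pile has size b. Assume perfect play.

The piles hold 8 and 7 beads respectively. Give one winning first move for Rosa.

Classify positions by backward induction: terminal positions (no move available) are L. From any other position, the mover wins iff some move reaches an L.
No move ever increases a pile, so every position that can arise here has a ≤ 8 and b ≤ 7; it is enough to label the cells with 0 ≤ a ≤ 8 and 0 ≤ b ≤ 7.
Every move lowers a or b (never raises either), so fill the grid row by row in increasing a, and left to right within a row: each cell's successors are then already labelled.
      b=0  b=1  b=2  b=3  b=4  b=5  b=6  b=7
a=0:    L    L    W    W    L    W    W    L
a=1:    W    W    W    L    W    W    L    W
a=2:    L    L    W    W    W    W    W    W
a=3:    W    W    W    L    W    W    L    W
a=4:    L    L    W    W    W    W    W    W
a=5:    W    W    W    L    W    W    L    W
a=6:    L    L    W    W    W    W    W    W
a=7:    W    W    W    L    L    W    W    L
a=8:    L    L    W    W    W    W    W    W
Cells with no legal move (terminal, hence L): (0,0), (0,1).
The remaining L cells, each justified by listing all of its moves:
(0,4): L (sole option (0,2)(W) is W)
(0,7): L (options (0,5)(W), (0,2)(W) are all W)
(1,3): L (options (0,3)(W), (1,1)(W), (0,2)(W) are all W)
(1,6): L (options (0,6)(W), (1,4)(W), (1,1)(W), (0,5)(W) are all W)
(2,0): L (sole option (1,0)(W) is W)
(2,1): L (options (1,1)(W), (1,0)(W) are all W)
(3,3): L (options (2,3)(W), (0,3)(W), (3,1)(W), (2,2)(W) are all W)
(3,6): L (options (2,6)(W), (0,6)(W), (3,4)(W), (3,1)(W), (2,5)(W) are all W)
(4,0): L (options (3,0)(W), (1,0)(W) are all W)
(4,1): L (options (3,1)(W), (1,1)(W), (3,0)(W) are all W)
(5,3): L (options (4,3)(W), (2,3)(W), (0,3)(W), (5,1)(W), (4,2)(W) are all W)
(5,6): L (options (4,6)(W), (2,6)(W), (0,6)(W), (5,4)(W), (5,1)(W), (4,5)(W) are all W)
(6,0): L (options (5,0)(W), (3,0)(W), (1,0)(W) are all W)
(6,1): L (options (5,1)(W), (3,1)(W), (1,1)(W), (5,0)(W) are all W)
(7,3): L (options (6,3)(W), (4,3)(W), (2,3)(W), (7,1)(W), (6,2)(W) are all W)
(7,4): L (options (6,4)(W), (4,4)(W), (2,4)(W), (7,2)(W), (6,3)(W) are all W)
(7,7): L (options (6,7)(W), (4,7)(W), (2,7)(W), (7,5)(W), (7,2)(W), (6,6)(W) are all W)
(8,0): L (options (7,0)(W), (5,0)(W), (3,0)(W) are all W)
(8,1): L (options (7,1)(W), (5,1)(W), (3,1)(W), (7,0)(W) are all W)
Every other cell has at least one move into one of the L cells above, so it is W.
From (8,7), the L positions reachable in one move are: (7,7).

Move to (7,7).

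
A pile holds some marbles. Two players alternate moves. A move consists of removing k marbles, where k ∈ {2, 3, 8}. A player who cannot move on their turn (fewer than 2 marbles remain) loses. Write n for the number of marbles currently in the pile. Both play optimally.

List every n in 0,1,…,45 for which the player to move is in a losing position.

Positions with no move are L. A position that does have a move is losing for the player to move precisely when every available move leads to a winning position for the opponent. Fill in the labels:
n=0: no move → L
n=1: no move → L
n=2: →0(L), so W
n=3: →1(L), so W
n=4: →1(L), so W
n=5: →3(W), 2(W) — all W, so L
n=6: →4(W), 3(W) — all W, so L
n=7: →5(L), so W
n=8: →6(L), so W
n=9: →6(L), so W
n=10: →8(W), 7(W), 2(W) — all W, so L
n=11: →9(W), 8(W), 3(W) — all W, so L
n=12: →10(L), so W
n=13: →11(L), so W
n=14: →11(L), so W
n=15: →13(W), 12(W), 7(W) — all W, so L
n=16: →14(W), 13(W), 8(W) — all W, so L
n=17: →15(L), so W
n=18: →16(L), so W
n=19: →16(L), so W
n=20: →18(W), 17(W), 12(W) — all W, so L
n=21: →19(W), 18(W), 13(W) — all W, so L
n=22: →20(L), so W
n=23: →21(L), so W
n=24: →21(L), so W
n=25: →23(W), 22(W), 17(W) — all W, so L
n=26: →24(W), 23(W), 18(W) — all W, so L
n=27: →25(L), so W
n=28: →26(L), so W
n=29: →26(L), so W
n=30: →28(W), 27(W), 22(W) — all W, so L
n=31: →29(W), 28(W), 23(W) — all W, so L
n=32: →30(L), so W
n=33: →31(L), so W
n=34: →31(L), so W
n=35: →33(W), 32(W), 27(W) — all W, so L
n=36: →34(W), 33(W), 28(W) — all W, so L
n=37: →35(L), so W
n=38: →36(L), so W
n=39: →36(L), so W
n=40: →38(W), 37(W), 32(W) — all W, so L
n=41: →39(W), 38(W), 33(W) — all W, so L
n=42: →40(L), so W
n=43: →41(L), so W
n=44: →41(L), so W
n=45: →43(W), 42(W), 37(W) — all W, so L
Reading off the rows marked L gives the requested list; there are 19 such values of n.

0, 1, 5, 6, 10, 11, 15, 16, 20, 21, 25, 26, 30, 31, 35, 36, 40, 41, 45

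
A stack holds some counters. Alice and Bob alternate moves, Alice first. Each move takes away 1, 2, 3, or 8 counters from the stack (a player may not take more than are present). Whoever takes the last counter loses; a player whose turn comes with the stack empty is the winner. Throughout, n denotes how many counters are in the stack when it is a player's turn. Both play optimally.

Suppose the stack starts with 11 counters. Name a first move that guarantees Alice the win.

Work bottom-up. With no move the player to move wins. Otherwise the position is W if at least one move leads to an L position for the opponent, and L if every move leads to a W.
n=0: no move; the opponent has just taken the last counter and therefore loses → W
n=1: the only move is to 0(W), a W ⇒ L
n=2: can move to 1, which is L ⇒ W
n=3: can move to 1, which is L ⇒ W
n=4: can move to 1, which is L ⇒ W
n=5: moves to 4(W), 3(W), 2(W); every one is W ⇒ L
n=6: can move to 5, which is L ⇒ W
n=7: can move to 5, which is L ⇒ W
n=8: can move to 5, which is L ⇒ W
n=9: can move to 1, which is L ⇒ W
n=10: moves to 9(W), 8(W), 7(W), 2(W); every one is W ⇒ L
n=11: can move to 10, which is L ⇒ W
From 11, the L positions reachable in one move are: 10.

Remove 1, leaving 10.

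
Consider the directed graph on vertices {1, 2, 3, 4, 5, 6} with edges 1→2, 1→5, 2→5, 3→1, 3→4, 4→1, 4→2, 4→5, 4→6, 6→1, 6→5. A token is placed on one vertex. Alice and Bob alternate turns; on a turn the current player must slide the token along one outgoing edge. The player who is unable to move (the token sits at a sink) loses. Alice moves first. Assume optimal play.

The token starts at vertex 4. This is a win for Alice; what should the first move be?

Move to 5.

Build the W/L table. Terminal = L. A non-terminal position is W if it has a move to some L; otherwise it is L.
Every edge goes from a vertex to one that appears earlier in the order 5, 2, 1, 6, 4, 3, so processing vertices in that order labels each vertex after all of its successors.
5: no outgoing edge → L
2: reaches L-position 5 → W
1: reaches L-position 5 → W
6: reaches L-position 5 → W
4: reaches L-position 5 → W
3: only reaches 4(W), 1(W), all W → L
From 4, the L positions reachable in one move are: 5.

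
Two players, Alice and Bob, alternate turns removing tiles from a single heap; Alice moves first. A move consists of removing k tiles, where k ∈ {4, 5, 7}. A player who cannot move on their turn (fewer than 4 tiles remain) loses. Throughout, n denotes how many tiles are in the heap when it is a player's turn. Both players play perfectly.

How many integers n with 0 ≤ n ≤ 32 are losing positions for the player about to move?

Use the standard recursion: the mover loses at a terminal position; elsewhere, the mover wins exactly when some move hands the opponent an L position.
n=0: no move → L
n=1: no move → L
n=2: no move → L
n=3: no move → L
n=4: reaches L-position 0 → W
n=5: reaches L-position 1 → W
n=6: reaches L-position 2 → W
n=7: reaches L-position 3 → W
n=8: reaches L-position 3 → W
n=9: reaches L-position 2 → W
n=10: reaches L-position 3 → W
n=11: only reaches 7(W), 6(W), 4(W), all W → L
n=12: only reaches 8(W), 7(W), 5(W), all W → L
n=13: only reaches 9(W), 8(W), 6(W), all W → L
n=14: only reaches 10(W), 9(W), 7(W), all W → L
n=15: reaches L-position 11 → W
n=16: reaches L-position 12 → W
n=17: reaches L-position 13 → W
n=18: reaches L-position 14 → W
n=19: reaches L-position 14 → W
n=20: reaches L-position 13 → W
n=21: reaches L-position 14 → W
n=22: only reaches 18(W), 17(W), 15(W), all W → L
n=23: only reaches 19(W), 18(W), 16(W), all W → L
n=24: only reaches 20(W), 19(W), 17(W), all W → L
n=25: only reaches 21(W), 20(W), 18(W), all W → L
n=26: reaches L-position 22 → W
n=27: reaches L-position 23 → W
n=28: reaches L-position 24 → W
n=29: reaches L-position 25 → W
n=30: reaches L-position 25 → W
n=31: reaches L-position 24 → W
n=32: reaches L-position 25 → W
L entries with 0 ≤ n ≤ 32: n = 0, 1, 2, 3, 11, 12, 13, 14, 22, 23, 24, 25; that makes 12.

12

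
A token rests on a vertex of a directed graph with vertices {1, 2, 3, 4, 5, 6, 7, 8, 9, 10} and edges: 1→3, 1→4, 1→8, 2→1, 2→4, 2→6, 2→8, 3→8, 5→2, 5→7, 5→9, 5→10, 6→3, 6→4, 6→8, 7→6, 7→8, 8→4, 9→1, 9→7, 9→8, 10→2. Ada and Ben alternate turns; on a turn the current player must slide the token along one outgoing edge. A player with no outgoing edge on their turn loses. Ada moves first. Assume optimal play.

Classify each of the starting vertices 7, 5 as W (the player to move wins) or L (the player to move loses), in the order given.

7: L, 5: W

Label each position W (a win for the player to move) or L (a loss). A position with no legal move is L; any other position is W exactly when some move reaches an L, and L when every move reaches a W.
Every edge goes from a vertex to one that appears earlier in the order 4, 8, 3, 1, 6, 7, 2, 9, 10, 5, so processing vertices in that order labels each vertex after all of its successors.
4: no outgoing edge → L
8: W (go to 4, an L position)
3: L (sole option 8(W) is W)
1: W (go to 3, an L position)
6: W (go to 3, an L position)
7: L (options 6(W), 8(W) are all W)
2: W (go to 4, an L position)
9: W (go to 7, an L position)
10: L (sole option 2(W) is W)
5: W (go to 10, an L position)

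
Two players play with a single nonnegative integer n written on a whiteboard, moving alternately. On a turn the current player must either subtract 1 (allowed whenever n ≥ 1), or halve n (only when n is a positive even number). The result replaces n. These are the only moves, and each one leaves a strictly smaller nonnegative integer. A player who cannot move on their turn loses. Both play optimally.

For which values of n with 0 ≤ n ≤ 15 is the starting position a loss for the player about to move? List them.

0, 2, 5, 7, 9, 11, 13, 15

Positions with no move are L. A position that does have a move is losing for the player to move precisely when every available move leads to a winning position for the opponent. Fill in the labels:
n=0: no move → L
n=1: →0(L), so W
n=2: →1(W) only, which is W, so L
n=3: →2(L), so W
n=4: →2(L), so W
n=5: →4(W) only, which is W, so L
n=6: →5(L), so W
n=7: →6(W) only, which is W, so L
n=8: →7(L), so W
n=9: →8(W) only, which is W, so L
n=10: →5(L), so W
n=11: →10(W) only, which is W, so L
n=12: →11(L), so W
n=13: →12(W) only, which is W, so L
n=14: →7(L), so W
n=15: →14(W) only, which is W, so L
Reading off the rows marked L gives the requested list; there are 8 such values of n.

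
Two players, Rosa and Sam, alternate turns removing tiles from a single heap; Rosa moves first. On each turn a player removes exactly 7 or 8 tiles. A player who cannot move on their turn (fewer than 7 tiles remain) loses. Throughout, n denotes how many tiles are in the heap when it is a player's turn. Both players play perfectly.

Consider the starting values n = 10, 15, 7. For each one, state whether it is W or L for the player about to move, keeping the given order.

Use the standard recursion: the mover loses at a terminal position; elsewhere, the mover wins exactly when some move hands the opponent an L position.
n=0: no move → L
n=1: no move → L
n=2: no move → L
n=3: no move → L
n=4: no move → L
n=5: no move → L
n=6: no move → L
n=7: →0(L), so W
n=8: →1(L), so W
n=9: →2(L), so W
n=10: →3(L), so W
n=11: →4(L), so W
n=12: →5(L), so W
n=13: →6(L), so W
n=14: →6(L), so W
n=15: →8(W), 7(W) — all W, so L

10: W, 15: L, 7: W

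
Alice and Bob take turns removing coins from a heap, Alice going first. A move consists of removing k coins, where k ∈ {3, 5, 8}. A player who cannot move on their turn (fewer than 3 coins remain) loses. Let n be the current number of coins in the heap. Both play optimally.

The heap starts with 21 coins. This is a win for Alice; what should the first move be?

Label each position W (a win for the player to move) or L (a loss). A position with no legal move is L; any other position is W exactly when some move reaches an L, and L when every move reaches a W.
n=0: no move → L
n=1: no move → L
n=2: no move → L
n=3: W (go to 0, an L position)
n=4: W (go to 1, an L position)
n=5: W (go to 2, an L position)
n=6: W (go to 1, an L position)
n=7: W (go to 2, an L position)
n=8: W (go to 0, an L position)
n=9: W (go to 1, an L position)
n=10: W (go to 2, an L position)
n=11: L (options 8(W), 6(W), 3(W) are all W)
n=12: L (options 9(W), 7(W), 4(W) are all W)
n=13: L (options 10(W), 8(W), 5(W) are all W)
n=14: W (go to 11, an L position)
n=15: W (go to 12, an L position)
n=16: W (go to 13, an L position)
n=17: W (go to 12, an L position)
n=18: W (go to 13, an L position)
n=19: W (go to 11, an L position)
n=20: W (go to 12, an L position)
n=21: W (go to 13, an L position)
From 21, the L positions reachable in one move are: 13.

Remove 8, leaving 13.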